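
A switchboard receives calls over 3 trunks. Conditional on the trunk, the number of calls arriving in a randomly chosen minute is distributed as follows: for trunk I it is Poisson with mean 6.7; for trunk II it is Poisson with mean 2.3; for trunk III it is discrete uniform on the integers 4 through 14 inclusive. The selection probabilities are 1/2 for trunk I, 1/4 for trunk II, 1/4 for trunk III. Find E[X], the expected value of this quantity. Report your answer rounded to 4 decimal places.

6.1750

Component means — I: 6.7; II: 2.3; III: 9.
E[X] = 0.5·6.7 + 0.25·2.3 + 0.25·9 = 6.175.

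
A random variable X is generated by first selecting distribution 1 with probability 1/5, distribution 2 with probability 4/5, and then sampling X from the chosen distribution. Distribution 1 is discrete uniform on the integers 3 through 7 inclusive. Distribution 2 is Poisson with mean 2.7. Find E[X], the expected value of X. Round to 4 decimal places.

Component means — 1: 5; 2: 2.7.
E[X] = 0.2·5 + 0.8·2.7 = 3.16.

3.1600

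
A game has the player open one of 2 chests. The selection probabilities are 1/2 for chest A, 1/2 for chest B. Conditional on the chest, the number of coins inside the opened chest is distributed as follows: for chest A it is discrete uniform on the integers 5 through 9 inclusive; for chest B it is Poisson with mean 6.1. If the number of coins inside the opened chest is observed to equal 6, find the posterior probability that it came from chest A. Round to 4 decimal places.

0.5548

Likelihoods P(X=6 | ·): A: 0.2; B: 0.160491.
Posterior ∝ prior × likelihood. Numerator for A: 0.5·0.2 = 0.1.
Normalizing constant: 0.5·0.2 + 0.5·0.160491 = 0.180245.
P(A | observation) = 0.1 / 0.180245 = 0.554799.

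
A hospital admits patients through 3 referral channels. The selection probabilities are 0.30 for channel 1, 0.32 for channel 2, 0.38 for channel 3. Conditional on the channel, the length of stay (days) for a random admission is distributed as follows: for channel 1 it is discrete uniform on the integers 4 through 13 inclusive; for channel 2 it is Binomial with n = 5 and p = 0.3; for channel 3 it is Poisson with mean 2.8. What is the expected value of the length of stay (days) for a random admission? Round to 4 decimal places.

Component means — 1: 8.5; 2: 1.5; 3: 2.8.
E[X] = 0.3·8.5 + 0.32·1.5 + 0.38·2.8 = 4.094.

4.0940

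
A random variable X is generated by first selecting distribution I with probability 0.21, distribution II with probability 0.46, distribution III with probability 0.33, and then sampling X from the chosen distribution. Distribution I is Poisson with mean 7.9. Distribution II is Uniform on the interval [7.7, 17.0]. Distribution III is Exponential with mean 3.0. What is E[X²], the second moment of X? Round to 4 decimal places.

94.1809

For each component E[X²] = Var + (mean)², giving I: 70.31; II: 159.73; III: 18.
Overall E[X²] = 0.21·70.31 + 0.46·159.73 + 0.33·18 = 94.1809.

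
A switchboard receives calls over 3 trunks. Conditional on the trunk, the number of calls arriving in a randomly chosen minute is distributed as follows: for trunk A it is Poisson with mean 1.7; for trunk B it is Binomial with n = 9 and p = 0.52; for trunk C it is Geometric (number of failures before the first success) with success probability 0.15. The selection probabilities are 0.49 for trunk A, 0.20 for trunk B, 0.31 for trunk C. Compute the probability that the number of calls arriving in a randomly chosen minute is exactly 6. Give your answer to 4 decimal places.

Conditional on each trunk, P(X = 6): A: 0.00612436; B: 0.183664; C: 0.0565724.
By total probability, P(X = 6) = 0.49·0.00612436 + 0.2·0.183664 + 0.31·0.0565724 = 0.0572711.

0.0573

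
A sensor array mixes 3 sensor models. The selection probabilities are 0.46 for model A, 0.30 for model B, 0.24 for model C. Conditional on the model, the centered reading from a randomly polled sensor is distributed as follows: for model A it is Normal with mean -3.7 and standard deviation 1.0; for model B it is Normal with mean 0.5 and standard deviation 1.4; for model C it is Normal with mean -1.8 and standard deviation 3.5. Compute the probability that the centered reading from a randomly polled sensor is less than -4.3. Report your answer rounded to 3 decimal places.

Conditional on each model, P(X < -4.3): A: 0.274253; B: 0.000303383; C: 0.237525.
By total probability, P(X < -4.3) = 0.46·0.274253 + 0.3·0.000303383 + 0.24·0.237525 = 0.183254.

0.183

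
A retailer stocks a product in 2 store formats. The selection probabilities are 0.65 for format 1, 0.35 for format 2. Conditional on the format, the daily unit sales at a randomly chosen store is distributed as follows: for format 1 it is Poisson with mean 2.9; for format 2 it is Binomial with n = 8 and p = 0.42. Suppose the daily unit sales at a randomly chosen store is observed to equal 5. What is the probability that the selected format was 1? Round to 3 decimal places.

0.550

Likelihoods P(X=5 | ·): 1: 0.0940491; 2: 0.142797.
Posterior ∝ prior × likelihood. Numerator for 1: 0.65·0.0940491 = 0.0611319.
Normalizing constant: 0.65·0.0940491 + 0.35·0.142797 = 0.111111.
P(1 | observation) = 0.0611319 / 0.111111 = 0.550189.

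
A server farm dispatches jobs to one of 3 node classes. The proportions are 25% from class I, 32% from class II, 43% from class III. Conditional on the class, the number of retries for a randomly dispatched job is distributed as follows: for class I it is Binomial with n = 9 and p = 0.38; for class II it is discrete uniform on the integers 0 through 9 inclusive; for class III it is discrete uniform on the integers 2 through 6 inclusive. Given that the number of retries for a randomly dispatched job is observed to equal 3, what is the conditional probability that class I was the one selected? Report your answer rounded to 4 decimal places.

0.3568

Likelihoods P(X=3 | ·): I: 0.261806; II: 0.1; III: 0.2.
Posterior ∝ prior × likelihood. Numerator for I: 0.25·0.261806 = 0.0654516.
Normalizing constant: 0.25·0.261806 + 0.32·0.1 + 0.43·0.2 = 0.183452.
P(I | observation) = 0.0654516 / 0.183452 = 0.356779.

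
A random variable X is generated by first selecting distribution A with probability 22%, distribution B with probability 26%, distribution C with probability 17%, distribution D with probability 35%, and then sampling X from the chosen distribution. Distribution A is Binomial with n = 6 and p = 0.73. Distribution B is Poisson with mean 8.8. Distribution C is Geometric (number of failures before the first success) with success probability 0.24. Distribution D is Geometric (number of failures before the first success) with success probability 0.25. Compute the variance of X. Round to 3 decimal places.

Per component, A: μ=4.38, E[X²]=20.367; B: μ=8.8, E[X²]=86.24; C: μ=3.16667, E[X²]=23.2222; D: μ=3, E[X²]=21.
E[X] = 0.22·4.38 + 0.26·8.8 + 0.17·3.16667 + 0.35·3 = 4.83993.
E[X²] = 0.22·20.367 + 0.26·86.24 + 0.17·23.2222 + 0.35·21 = 38.2009.
Var(X) = E[X²] − (E[X])² = 38.2009 − 23.425 = 14.776.

14.776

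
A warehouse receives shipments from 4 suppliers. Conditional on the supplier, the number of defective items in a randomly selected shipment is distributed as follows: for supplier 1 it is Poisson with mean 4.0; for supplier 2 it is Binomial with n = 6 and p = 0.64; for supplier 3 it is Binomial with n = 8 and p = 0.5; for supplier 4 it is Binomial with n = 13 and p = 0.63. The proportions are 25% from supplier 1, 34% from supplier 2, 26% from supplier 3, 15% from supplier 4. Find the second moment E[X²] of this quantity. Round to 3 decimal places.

For each component E[X²] = Var + (mean)², giving 1: 20; 2: 16.128; 3: 18; 4: 70.1064.
Overall E[X²] = 0.25·20 + 0.34·16.128 + 0.26·18 + 0.15·70.1064 = 25.6795.

25.679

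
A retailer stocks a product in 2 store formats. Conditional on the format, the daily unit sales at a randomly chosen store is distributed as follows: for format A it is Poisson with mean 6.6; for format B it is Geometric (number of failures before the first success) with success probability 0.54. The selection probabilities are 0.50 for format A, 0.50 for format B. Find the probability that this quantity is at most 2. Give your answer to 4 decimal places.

0.4713

Conditional on each format, P(X ≤ 2): A: 0.0399676; B: 0.902664.
By total probability, P(X ≤ 2) = 0.5·0.0399676 + 0.5·0.902664 = 0.471316.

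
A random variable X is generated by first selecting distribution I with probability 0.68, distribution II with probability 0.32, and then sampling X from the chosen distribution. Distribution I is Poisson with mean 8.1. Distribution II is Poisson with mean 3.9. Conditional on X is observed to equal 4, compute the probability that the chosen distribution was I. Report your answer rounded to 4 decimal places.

Likelihoods P(X=4 | ·): I: 0.0544432; II: 0.195119.
Posterior ∝ prior × likelihood. Numerator for I: 0.68·0.0544432 = 0.0370214.
Normalizing constant: 0.68·0.0544432 + 0.32·0.195119 = 0.0994593.
P(I | observation) = 0.0370214 / 0.0994593 = 0.372226.

0.3722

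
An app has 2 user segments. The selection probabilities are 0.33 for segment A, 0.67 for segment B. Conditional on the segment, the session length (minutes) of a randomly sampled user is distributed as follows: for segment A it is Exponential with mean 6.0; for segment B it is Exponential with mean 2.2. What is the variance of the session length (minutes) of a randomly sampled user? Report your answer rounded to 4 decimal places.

18.3155

Per component, A: μ=6, E[X²]=72; B: μ=2.2, E[X²]=9.68.
E[X] = 0.33·6 + 0.67·2.2 = 3.454.
E[X²] = 0.33·72 + 0.67·9.68 = 30.2456.
Var(X) = E[X²] − (E[X])² = 30.2456 − 11.9301 = 18.3155.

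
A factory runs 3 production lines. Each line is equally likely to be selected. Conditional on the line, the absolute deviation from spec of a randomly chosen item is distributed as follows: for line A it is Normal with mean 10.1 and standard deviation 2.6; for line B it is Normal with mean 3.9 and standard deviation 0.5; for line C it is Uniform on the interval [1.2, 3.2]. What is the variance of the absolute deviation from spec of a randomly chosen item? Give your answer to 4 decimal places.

Per component, A: μ=10.1, E[X²]=108.77; B: μ=3.9, E[X²]=15.46; C: μ=2.2, E[X²]=5.17333.
E[X] = 0.333333·10.1 + 0.333333·3.9 + 0.333333·2.2 = 5.4.
E[X²] = 0.333333·108.77 + 0.333333·15.46 + 0.333333·5.17333 = 43.1344.
Var(X) = E[X²] − (E[X])² = 43.1344 − 29.16 = 13.9744.

13.9744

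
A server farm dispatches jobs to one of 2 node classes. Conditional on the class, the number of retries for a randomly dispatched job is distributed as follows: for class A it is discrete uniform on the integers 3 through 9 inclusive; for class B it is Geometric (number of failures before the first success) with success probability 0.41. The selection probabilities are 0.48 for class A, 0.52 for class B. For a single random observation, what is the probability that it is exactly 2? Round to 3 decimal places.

0.074

Conditional on each class, P(X = 2): A: 0; B: 0.142721.
By total probability, P(X = 2) = 0.48·0 + 0.52·0.142721 = 0.0742149.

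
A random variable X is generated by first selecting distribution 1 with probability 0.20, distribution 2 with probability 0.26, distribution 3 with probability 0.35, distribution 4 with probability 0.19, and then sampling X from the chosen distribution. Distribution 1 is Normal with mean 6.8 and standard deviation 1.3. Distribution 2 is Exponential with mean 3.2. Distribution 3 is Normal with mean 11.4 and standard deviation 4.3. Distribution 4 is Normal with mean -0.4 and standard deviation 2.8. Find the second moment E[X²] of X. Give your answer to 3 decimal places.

For each component E[X²] = Var + (mean)², giving 1: 47.93; 2: 20.48; 3: 148.45; 4: 8.
Overall E[X²] = 0.2·47.93 + 0.26·20.48 + 0.35·148.45 + 0.19·8 = 68.3883.

68.388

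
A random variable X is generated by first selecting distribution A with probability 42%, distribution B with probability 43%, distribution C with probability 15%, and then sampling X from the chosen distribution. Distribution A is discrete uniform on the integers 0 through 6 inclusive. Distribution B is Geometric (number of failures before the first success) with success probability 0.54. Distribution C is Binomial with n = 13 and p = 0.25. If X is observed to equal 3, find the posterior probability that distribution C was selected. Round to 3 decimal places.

Likelihoods P(X=3 | ·): A: 0.142857; B: 0.0525614; C: 0.251651.
Posterior ∝ prior × likelihood. Numerator for C: 0.15·0.251651 = 0.0377477.
Normalizing constant: 0.42·0.142857 + 0.43·0.0525614 + 0.15·0.251651 = 0.120349.
P(C | observation) = 0.0377477 / 0.120349 = 0.313651.

0.314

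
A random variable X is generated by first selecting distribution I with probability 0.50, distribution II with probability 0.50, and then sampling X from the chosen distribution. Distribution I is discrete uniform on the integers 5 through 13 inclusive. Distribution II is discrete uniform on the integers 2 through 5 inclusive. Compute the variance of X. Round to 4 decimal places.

11.5208

Per component, I: μ=9, E[X²]=87.6667; II: μ=3.5, E[X²]=13.5.
E[X] = 0.5·9 + 0.5·3.5 = 6.25.
E[X²] = 0.5·87.6667 + 0.5·13.5 = 50.5833.
Var(X) = E[X²] − (E[X])² = 50.5833 − 39.0625 = 11.5208.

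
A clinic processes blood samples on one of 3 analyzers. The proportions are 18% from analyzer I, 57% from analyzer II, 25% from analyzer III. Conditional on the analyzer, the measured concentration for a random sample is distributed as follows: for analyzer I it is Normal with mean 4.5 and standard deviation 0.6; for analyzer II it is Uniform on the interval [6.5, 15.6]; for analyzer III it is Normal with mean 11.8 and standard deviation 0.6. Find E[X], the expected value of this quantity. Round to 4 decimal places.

Component means — I: 4.5; II: 11.05; III: 11.8.
E[X] = 0.18·4.5 + 0.57·11.05 + 0.25·11.8 = 10.0585.

10.0585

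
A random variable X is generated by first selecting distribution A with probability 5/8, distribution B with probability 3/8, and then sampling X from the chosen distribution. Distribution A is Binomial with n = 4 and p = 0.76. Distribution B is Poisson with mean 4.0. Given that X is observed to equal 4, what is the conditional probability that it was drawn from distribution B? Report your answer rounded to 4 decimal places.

Likelihoods P(X=4 | ·): A: 0.333622; B: 0.195367.
Posterior ∝ prior × likelihood. Numerator for B: 0.375·0.195367 = 0.0732626.
Normalizing constant: 0.625·0.333622 + 0.375·0.195367 = 0.281776.
P(B | observation) = 0.0732626 / 0.281776 = 0.260003.

0.2600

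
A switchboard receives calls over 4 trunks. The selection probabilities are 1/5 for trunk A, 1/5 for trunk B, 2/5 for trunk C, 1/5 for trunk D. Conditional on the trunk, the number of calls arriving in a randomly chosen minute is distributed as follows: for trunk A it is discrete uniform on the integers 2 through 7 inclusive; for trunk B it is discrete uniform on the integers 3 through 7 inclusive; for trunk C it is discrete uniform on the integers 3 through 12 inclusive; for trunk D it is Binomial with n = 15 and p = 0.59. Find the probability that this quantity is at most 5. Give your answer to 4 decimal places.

Conditional on each trunk, P(X ≤ 5): A: 0.666667; B: 0.6; C: 0.3; D: 0.0404016.
By total probability, P(X ≤ 5) = 0.2·0.666667 + 0.2·0.6 + 0.4·0.3 + 0.2·0.0404016 = 0.381414.

0.3814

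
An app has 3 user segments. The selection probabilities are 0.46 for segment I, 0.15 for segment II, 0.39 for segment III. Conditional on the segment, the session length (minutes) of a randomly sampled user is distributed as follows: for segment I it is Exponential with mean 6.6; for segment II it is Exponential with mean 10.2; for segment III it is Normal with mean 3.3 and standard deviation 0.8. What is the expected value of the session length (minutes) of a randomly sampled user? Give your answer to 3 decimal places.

Component means — I: 6.6; II: 10.2; III: 3.3.
E[X] = 0.46·6.6 + 0.15·10.2 + 0.39·3.3 = 5.853.

5.853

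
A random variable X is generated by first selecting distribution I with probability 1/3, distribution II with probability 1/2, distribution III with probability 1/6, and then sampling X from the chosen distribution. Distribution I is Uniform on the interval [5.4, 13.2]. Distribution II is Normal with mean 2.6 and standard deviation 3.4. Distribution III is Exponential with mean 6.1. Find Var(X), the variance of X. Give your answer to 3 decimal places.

22.743

Per component, I: μ=9.3, E[X²]=91.56; II: μ=2.6, E[X²]=18.32; III: μ=6.1, E[X²]=74.42.
E[X] = 0.333333·9.3 + 0.5·2.6 + 0.166667·6.1 = 5.41667.
E[X²] = 0.333333·91.56 + 0.5·18.32 + 0.166667·74.42 = 52.0833.
Var(X) = E[X²] − (E[X])² = 52.0833 − 29.3403 = 22.7431.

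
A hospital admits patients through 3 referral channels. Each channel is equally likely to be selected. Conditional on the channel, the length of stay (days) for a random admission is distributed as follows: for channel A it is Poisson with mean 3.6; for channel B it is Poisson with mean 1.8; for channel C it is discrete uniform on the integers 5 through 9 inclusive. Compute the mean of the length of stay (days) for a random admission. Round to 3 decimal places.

4.133

Component means — A: 3.6; B: 1.8; C: 7.
E[X] = 0.333333·3.6 + 0.333333·1.8 + 0.333333·7 = 4.13333.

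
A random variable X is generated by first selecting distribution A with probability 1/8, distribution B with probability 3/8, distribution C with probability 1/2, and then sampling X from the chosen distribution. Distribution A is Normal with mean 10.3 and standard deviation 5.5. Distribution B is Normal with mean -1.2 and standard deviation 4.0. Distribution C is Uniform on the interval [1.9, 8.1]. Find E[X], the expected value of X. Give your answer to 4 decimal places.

Component means — A: 10.3; B: -1.2; C: 5.
E[X] = 0.125·10.3 + 0.375·-1.2 + 0.5·5 = 3.3375.

3.3375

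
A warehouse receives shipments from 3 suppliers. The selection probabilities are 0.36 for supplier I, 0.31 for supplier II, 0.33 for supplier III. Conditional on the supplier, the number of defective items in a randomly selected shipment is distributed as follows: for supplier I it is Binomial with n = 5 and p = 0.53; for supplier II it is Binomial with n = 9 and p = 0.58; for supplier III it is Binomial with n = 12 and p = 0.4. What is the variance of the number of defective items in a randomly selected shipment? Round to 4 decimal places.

Per component, I: μ=2.65, E[X²]=8.268; II: μ=5.22, E[X²]=29.4408; III: μ=4.8, E[X²]=25.92.
E[X] = 0.36·2.65 + 0.31·5.22 + 0.33·4.8 = 4.1562.
E[X²] = 0.36·8.268 + 0.31·29.4408 + 0.33·25.92 = 20.6567.
Var(X) = E[X²] − (E[X])² = 20.6567 − 17.274 = 3.38273.

3.3827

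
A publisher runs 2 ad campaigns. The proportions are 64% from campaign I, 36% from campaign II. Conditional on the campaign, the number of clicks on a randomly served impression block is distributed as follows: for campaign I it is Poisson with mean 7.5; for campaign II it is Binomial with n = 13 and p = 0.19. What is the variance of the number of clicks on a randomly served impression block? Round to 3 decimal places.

Per component, I: μ=7.5, E[X²]=63.75; II: μ=2.47, E[X²]=8.1016.
E[X] = 0.64·7.5 + 0.36·2.47 = 5.6892.
E[X²] = 0.64·63.75 + 0.36·8.1016 = 43.7166.
Var(X) = E[X²] − (E[X])² = 43.7166 − 32.367 = 11.3496.

11.350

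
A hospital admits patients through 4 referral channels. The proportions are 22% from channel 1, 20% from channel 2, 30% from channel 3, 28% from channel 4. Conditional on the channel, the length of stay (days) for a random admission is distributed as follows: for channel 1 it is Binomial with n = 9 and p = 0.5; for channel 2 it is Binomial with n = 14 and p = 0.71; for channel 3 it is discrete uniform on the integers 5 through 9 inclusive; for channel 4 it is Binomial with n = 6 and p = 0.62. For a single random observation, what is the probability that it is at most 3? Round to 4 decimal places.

Conditional on each channel, P(X ≤ 3): 1: 0.253906; 2: 0.000176228; 3: 0; 4: 0.414266.
By total probability, P(X ≤ 3) = 0.22·0.253906 + 0.2·0.000176228 + 0.3·0 + 0.28·0.414266 = 0.171889.

0.1719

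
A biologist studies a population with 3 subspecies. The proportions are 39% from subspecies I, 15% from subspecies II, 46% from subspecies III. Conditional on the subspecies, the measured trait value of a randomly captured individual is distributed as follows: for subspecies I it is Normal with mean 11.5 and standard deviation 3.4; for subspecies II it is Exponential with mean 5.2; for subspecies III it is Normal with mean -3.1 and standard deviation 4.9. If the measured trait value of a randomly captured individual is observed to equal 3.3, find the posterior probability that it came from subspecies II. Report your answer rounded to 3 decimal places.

0.453

Likelihoods f(3.3 | ·): I: 0.00640281; II: 0.10195; III: 0.0346953.
Posterior ∝ prior × likelihood. Numerator for II: 0.15·0.10195 = 0.0152925.
Normalizing constant: 0.39·0.00640281 + 0.15·0.10195 + 0.46·0.0346953 = 0.0337494.
P(II | observation) = 0.0152925 / 0.0337494 = 0.453119.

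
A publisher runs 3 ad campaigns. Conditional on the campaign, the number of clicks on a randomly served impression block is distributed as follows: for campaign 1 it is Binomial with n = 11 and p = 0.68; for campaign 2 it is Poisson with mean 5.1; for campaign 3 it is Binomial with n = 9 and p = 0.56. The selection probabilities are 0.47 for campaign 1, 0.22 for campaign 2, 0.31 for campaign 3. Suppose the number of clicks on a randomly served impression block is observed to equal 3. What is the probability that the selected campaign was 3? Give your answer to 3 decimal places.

0.506

Likelihoods P(X=3 | ·): 1: 0.00570441; 2: 0.13479; 3: 0.107043.
Posterior ∝ prior × likelihood. Numerator for 3: 0.31·0.107043 = 0.0331834.
Normalizing constant: 0.47·0.00570441 + 0.22·0.13479 + 0.31·0.107043 = 0.0655183.
P(3 | observation) = 0.0331834 / 0.0655183 = 0.506476.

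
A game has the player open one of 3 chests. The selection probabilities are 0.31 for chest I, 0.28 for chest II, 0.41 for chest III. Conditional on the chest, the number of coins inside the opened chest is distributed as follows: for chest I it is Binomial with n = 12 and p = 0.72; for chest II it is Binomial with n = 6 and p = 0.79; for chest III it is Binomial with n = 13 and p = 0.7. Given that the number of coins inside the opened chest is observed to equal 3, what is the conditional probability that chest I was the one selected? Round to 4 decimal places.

0.0103

Likelihoods P(X=3 | ·): I: 0.000868645; II: 0.0913207; III: 0.000579259.
Posterior ∝ prior × likelihood. Numerator for I: 0.31·0.000868645 = 0.00026928.
Normalizing constant: 0.31·0.000868645 + 0.28·0.0913207 + 0.41·0.000579259 = 0.0260766.
P(I | observation) = 0.00026928 / 0.0260766 = 0.0103265.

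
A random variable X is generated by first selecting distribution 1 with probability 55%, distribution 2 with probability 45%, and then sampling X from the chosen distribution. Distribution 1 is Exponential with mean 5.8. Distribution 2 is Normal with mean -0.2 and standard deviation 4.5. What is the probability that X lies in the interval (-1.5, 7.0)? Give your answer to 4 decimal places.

0.6370

Conditional on each component, P(-1.5 < X < 7.0): 1: 0.700876; 2: 0.558868.
By total probability, P(-1.5 < X < 7.0) = 0.55·0.700876 + 0.45·0.558868 = 0.636972.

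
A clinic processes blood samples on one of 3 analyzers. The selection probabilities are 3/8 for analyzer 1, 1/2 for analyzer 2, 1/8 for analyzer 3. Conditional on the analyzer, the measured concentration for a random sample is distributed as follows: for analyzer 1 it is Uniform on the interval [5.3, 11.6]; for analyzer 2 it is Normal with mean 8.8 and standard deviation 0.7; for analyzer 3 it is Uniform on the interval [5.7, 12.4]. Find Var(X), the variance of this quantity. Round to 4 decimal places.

Per component, 1: μ=8.45, E[X²]=74.71; 2: μ=8.8, E[X²]=77.93; 3: μ=9.05, E[X²]=85.6433.
E[X] = 0.375·8.45 + 0.5·8.8 + 0.125·9.05 = 8.7.
E[X²] = 0.375·74.71 + 0.5·77.93 + 0.125·85.6433 = 77.6867.
Var(X) = E[X²] − (E[X])² = 77.6867 − 75.69 = 1.99667.

1.9967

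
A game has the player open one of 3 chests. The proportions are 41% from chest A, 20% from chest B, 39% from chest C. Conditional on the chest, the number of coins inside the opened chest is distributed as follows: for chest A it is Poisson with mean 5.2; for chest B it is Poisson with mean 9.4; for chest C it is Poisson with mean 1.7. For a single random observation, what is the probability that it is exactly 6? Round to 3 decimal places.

0.080

Conditional on each chest, P(X = 6): A: 0.15148; B: 0.0792623; C: 0.00612436.
By total probability, P(X = 6) = 0.41·0.15148 + 0.2·0.0792623 + 0.39·0.00612436 = 0.0803479.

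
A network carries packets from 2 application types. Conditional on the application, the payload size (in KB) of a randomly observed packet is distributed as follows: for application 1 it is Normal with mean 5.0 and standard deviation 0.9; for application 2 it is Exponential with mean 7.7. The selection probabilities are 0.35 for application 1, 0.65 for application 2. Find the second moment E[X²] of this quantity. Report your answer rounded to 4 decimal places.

For each component E[X²] = Var + (mean)², giving 1: 25.81; 2: 118.58.
Overall E[X²] = 0.35·25.81 + 0.65·118.58 = 86.1105.

86.1105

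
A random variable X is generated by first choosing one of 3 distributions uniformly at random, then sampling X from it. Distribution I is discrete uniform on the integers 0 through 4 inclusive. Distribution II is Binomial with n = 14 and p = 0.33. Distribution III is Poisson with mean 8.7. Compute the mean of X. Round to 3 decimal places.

5.107

Component means — I: 2; II: 4.62; III: 8.7.
E[X] = 0.333333·2 + 0.333333·4.62 + 0.333333·8.7 = 5.10667.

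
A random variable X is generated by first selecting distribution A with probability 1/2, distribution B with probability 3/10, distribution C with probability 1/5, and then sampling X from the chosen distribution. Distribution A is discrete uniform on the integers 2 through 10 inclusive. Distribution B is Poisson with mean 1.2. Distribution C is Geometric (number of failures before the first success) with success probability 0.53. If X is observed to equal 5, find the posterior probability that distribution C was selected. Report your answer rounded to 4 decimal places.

Likelihoods P(X=5 | ·): A: 0.111111; B: 0.00624556; C: 0.0121553.
Posterior ∝ prior × likelihood. Numerator for C: 0.2·0.0121553 = 0.00243106.
Normalizing constant: 0.5·0.111111 + 0.3·0.00624556 + 0.2·0.0121553 = 0.0598603.
P(C | observation) = 0.00243106 / 0.0598603 = 0.0406122.

0.0406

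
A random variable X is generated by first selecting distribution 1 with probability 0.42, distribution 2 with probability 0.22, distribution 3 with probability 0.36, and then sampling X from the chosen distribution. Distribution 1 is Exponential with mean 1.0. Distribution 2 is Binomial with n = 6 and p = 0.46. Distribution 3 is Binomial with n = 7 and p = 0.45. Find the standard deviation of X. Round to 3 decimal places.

1.539

Per component, 1: μ=1, E[X²]=2; 2: μ=2.76, E[X²]=9.108; 3: μ=3.15, E[X²]=11.655.
E[X] = 0.42·1 + 0.22·2.76 + 0.36·3.15 = 2.1612.
E[X²] = 0.42·2 + 0.22·9.108 + 0.36·11.655 = 7.03956.
Var(X) = E[X²] − (E[X])² = 7.03956 − 4.67079 = 2.36877.
SD(X) = √2.36877 = 1.53908.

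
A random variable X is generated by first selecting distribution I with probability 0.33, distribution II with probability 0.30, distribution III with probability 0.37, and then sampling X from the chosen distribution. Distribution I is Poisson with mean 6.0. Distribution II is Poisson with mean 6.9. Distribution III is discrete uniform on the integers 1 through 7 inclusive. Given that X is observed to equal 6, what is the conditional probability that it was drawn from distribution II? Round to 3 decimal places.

0.300

Likelihoods P(X=6 | ·): I: 0.160623; II: 0.151053; III: 0.142857.
Posterior ∝ prior × likelihood. Numerator for II: 0.3·0.151053 = 0.045316.
Normalizing constant: 0.33·0.160623 + 0.3·0.151053 + 0.37·0.142857 = 0.151179.
P(II | observation) = 0.045316 / 0.151179 = 0.299751.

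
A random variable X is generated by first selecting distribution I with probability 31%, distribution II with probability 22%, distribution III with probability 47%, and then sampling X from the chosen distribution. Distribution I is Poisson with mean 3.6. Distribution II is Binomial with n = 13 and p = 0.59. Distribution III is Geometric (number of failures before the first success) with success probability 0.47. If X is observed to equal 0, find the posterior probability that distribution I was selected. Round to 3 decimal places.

Likelihoods P(X=0 | ·): I: 0.0273237; II: 9.25103e-06; III: 0.47.
Posterior ∝ prior × likelihood. Numerator for I: 0.31·0.0273237 = 0.00847035.
Normalizing constant: 0.31·0.0273237 + 0.22·9.25103e-06 + 0.47·0.47 = 0.229372.
P(I | observation) = 0.00847035 / 0.229372 = 0.0369284.

0.037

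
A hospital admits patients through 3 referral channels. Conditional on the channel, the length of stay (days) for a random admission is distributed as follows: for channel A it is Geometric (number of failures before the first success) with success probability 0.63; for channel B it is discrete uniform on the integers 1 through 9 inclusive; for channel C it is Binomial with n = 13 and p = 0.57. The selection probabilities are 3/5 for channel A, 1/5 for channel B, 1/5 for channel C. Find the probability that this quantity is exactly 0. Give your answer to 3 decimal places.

0.378

Conditional on each channel, P(X = 0): A: 0.63; B: 0; C: 1.71826e-05.
By total probability, P(X = 0) = 0.6·0.63 + 0.2·0 + 0.2·1.71826e-05 = 0.378003.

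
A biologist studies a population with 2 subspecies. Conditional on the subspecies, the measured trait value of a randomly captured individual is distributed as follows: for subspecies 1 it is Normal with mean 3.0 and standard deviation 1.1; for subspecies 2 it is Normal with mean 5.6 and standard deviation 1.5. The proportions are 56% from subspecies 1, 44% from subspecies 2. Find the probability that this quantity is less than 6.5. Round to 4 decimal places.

0.8789

Conditional on each subspecies, P(X < 6.5): 1: 0.999268; 2: 0.725747.
By total probability, P(X < 6.5) = 0.56·0.999268 + 0.44·0.725747 = 0.878919.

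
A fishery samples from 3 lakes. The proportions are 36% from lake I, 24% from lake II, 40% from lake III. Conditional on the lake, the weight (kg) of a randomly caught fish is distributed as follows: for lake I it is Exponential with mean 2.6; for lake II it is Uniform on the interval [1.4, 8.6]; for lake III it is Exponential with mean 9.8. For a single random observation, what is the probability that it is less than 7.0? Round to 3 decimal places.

Conditional on each lake, P(X < 7.0): I: 0.932276; II: 0.777778; III: 0.510458.
By total probability, P(X < 7.0) = 0.36·0.932276 + 0.24·0.777778 + 0.4·0.510458 = 0.726469.

0.726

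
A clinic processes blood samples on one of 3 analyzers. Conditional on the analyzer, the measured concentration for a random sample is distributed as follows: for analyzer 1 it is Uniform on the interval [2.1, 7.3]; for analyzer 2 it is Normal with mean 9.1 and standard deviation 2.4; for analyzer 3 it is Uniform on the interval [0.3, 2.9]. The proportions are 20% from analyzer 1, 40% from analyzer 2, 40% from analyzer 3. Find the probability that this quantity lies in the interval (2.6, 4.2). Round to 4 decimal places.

Conditional on each analyzer, P(2.6 < X < 4.2): 1: 0.307692; 2: 0.0172112; 3: 0.115385.
By total probability, P(2.6 < X < 4.2) = 0.2·0.307692 + 0.4·0.0172112 + 0.4·0.115385 = 0.114577.

0.1146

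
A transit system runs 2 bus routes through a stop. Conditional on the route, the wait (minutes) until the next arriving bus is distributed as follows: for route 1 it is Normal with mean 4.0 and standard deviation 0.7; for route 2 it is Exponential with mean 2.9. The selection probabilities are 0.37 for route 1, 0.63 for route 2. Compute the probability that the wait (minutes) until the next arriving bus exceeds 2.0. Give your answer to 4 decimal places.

Conditional on each route, P(X > 2.0): 1: 0.997863; 2: 0.501749.
By total probability, P(X > 2.0) = 0.37·0.997863 + 0.63·0.501749 = 0.685311.

0.6853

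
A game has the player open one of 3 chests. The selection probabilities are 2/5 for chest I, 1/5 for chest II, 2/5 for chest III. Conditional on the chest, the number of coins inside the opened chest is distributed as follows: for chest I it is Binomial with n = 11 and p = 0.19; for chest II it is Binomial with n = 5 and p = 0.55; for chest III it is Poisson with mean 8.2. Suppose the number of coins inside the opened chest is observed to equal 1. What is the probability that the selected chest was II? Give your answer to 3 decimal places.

0.180

Likelihoods P(X=1 | ·): I: 0.254095; II: 0.112767; III: 0.00225216.
Posterior ∝ prior × likelihood. Numerator for II: 0.2·0.112767 = 0.0225534.
Normalizing constant: 0.4·0.254095 + 0.2·0.112767 + 0.4·0.00225216 = 0.125092.
P(II | observation) = 0.0225534 / 0.125092 = 0.180294.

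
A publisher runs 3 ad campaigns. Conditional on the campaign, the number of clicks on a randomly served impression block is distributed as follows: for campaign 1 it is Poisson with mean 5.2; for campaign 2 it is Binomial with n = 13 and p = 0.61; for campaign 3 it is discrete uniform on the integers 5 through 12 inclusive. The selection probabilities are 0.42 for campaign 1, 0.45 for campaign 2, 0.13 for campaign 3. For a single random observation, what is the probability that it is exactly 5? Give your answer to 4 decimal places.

Conditional on each campaign, P(X = 5): 1: 0.174785; 2: 0.0581761; 3: 0.125.
By total probability, P(X = 5) = 0.42·0.174785 + 0.45·0.0581761 + 0.13·0.125 = 0.115839.

0.1158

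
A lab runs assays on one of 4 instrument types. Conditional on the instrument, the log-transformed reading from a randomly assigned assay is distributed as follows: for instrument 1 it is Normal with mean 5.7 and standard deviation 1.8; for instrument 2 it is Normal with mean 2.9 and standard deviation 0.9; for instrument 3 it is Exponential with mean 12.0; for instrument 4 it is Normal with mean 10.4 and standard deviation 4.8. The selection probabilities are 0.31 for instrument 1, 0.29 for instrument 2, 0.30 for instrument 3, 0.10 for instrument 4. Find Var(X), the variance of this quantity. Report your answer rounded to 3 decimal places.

60.737

Per component, 1: μ=5.7, E[X²]=35.73; 2: μ=2.9, E[X²]=9.22; 3: μ=12, E[X²]=288; 4: μ=10.4, E[X²]=131.2.
E[X] = 0.31·5.7 + 0.29·2.9 + 0.3·12 + 0.1·10.4 = 7.248.
E[X²] = 0.31·35.73 + 0.29·9.22 + 0.3·288 + 0.1·131.2 = 113.27.
Var(X) = E[X²] − (E[X])² = 113.27 − 52.5335 = 60.7366.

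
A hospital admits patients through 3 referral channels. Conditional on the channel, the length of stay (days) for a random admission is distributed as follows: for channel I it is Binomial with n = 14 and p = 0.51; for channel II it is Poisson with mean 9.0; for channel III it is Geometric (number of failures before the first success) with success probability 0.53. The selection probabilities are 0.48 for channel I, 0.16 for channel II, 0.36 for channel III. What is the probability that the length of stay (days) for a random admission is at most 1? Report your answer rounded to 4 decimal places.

Conditional on each channel, P(X ≤ 1): I: 0.000716265; II: 0.0012341; III: 0.7791.
By total probability, P(X ≤ 1) = 0.48·0.000716265 + 0.16·0.0012341 + 0.36·0.7791 = 0.281017.

0.2810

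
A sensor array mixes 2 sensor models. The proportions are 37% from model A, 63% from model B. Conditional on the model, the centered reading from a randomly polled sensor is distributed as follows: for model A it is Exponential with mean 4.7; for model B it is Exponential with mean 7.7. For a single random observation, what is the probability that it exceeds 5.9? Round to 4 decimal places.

Conditional on each model, P(X > 5.9): A: 0.284985; B: 0.46476.
By total probability, P(X > 5.9) = 0.37·0.284985 + 0.63·0.46476 = 0.398243.

0.3982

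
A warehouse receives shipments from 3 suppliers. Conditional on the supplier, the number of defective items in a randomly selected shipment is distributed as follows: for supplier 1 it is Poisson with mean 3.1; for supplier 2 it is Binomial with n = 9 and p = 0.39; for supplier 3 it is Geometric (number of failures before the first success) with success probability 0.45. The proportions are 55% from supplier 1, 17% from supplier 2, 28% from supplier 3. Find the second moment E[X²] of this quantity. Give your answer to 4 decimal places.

For each component E[X²] = Var + (mean)², giving 1: 12.71; 2: 14.4612; 3: 4.20988.
Overall E[X²] = 0.55·12.71 + 0.17·14.4612 + 0.28·4.20988 = 10.6277.

10.6277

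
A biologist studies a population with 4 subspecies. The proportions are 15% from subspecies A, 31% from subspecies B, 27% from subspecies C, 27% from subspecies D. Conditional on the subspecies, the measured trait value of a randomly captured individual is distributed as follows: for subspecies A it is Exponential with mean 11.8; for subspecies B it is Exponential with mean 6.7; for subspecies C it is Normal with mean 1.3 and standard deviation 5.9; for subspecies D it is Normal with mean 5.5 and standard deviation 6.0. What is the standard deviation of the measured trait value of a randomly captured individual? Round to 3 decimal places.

8.065

Per component, A: μ=11.8, E[X²]=278.48; B: μ=6.7, E[X²]=89.78; C: μ=1.3, E[X²]=36.5; D: μ=5.5, E[X²]=66.25.
E[X] = 0.15·11.8 + 0.31·6.7 + 0.27·1.3 + 0.27·5.5 = 5.683.
E[X²] = 0.15·278.48 + 0.31·89.78 + 0.27·36.5 + 0.27·66.25 = 97.3463.
Var(X) = E[X²] − (E[X])² = 97.3463 − 32.2965 = 65.0498.
SD(X) = √65.0498 = 8.06535.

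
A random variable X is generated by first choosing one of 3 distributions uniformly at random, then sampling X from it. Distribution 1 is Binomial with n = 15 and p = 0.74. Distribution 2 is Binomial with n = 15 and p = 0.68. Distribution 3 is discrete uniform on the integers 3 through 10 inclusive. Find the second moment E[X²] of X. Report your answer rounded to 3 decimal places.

For each component E[X²] = Var + (mean)², giving 1: 126.096; 2: 107.304; 3: 47.5.
Overall E[X²] = 0.333333·126.096 + 0.333333·107.304 + 0.333333·47.5 = 93.6333.

93.633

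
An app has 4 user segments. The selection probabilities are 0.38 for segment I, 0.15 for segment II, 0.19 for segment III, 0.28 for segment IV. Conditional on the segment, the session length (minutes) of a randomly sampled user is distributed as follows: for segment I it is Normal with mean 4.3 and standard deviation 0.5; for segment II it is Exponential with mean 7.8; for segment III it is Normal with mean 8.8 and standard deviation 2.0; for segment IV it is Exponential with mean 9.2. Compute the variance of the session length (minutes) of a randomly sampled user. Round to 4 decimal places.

38.5145

Per component, I: μ=4.3, E[X²]=18.74; II: μ=7.8, E[X²]=121.68; III: μ=8.8, E[X²]=81.44; IV: μ=9.2, E[X²]=169.28.
E[X] = 0.38·4.3 + 0.15·7.8 + 0.19·8.8 + 0.28·9.2 = 7.052.
E[X²] = 0.38·18.74 + 0.15·121.68 + 0.19·81.44 + 0.28·169.28 = 88.2452.
Var(X) = E[X²] − (E[X])² = 88.2452 − 49.7307 = 38.5145.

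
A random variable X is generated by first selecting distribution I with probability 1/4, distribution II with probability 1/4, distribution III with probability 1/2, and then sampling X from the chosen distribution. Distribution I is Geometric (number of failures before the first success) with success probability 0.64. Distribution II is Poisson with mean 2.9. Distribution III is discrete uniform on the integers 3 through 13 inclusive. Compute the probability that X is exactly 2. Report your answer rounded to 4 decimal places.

0.0786

Conditional on each component, P(X = 2): I: 0.082944; II: 0.231373; III: 0.
By total probability, P(X = 2) = 0.25·0.082944 + 0.25·0.231373 + 0.5·0 = 0.0785792.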